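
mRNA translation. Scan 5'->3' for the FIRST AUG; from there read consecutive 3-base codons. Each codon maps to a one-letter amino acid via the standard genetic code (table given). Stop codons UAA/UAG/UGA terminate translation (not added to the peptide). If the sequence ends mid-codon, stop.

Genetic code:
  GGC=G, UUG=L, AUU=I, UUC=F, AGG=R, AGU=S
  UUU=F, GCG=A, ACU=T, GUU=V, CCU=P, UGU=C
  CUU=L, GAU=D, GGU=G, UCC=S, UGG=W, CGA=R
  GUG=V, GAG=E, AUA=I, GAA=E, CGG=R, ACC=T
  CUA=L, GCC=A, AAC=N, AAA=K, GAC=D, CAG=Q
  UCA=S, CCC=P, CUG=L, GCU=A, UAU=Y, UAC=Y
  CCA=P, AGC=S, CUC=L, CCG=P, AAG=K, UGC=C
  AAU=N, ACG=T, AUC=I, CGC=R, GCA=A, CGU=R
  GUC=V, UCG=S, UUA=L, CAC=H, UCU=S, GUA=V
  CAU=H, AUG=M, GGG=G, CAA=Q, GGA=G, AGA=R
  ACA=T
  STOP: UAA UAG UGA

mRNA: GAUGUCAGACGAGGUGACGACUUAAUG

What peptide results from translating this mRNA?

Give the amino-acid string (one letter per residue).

start AUG at pos 1
pos 1: AUG -> M; peptide=M
pos 4: UCA -> S; peptide=MS
pos 7: GAC -> D; peptide=MSD
pos 10: GAG -> E; peptide=MSDE
pos 13: GUG -> V; peptide=MSDEV
pos 16: ACG -> T; peptide=MSDEVT
pos 19: ACU -> T; peptide=MSDEVTT
pos 22: UAA -> STOP

Answer: MSDEVTT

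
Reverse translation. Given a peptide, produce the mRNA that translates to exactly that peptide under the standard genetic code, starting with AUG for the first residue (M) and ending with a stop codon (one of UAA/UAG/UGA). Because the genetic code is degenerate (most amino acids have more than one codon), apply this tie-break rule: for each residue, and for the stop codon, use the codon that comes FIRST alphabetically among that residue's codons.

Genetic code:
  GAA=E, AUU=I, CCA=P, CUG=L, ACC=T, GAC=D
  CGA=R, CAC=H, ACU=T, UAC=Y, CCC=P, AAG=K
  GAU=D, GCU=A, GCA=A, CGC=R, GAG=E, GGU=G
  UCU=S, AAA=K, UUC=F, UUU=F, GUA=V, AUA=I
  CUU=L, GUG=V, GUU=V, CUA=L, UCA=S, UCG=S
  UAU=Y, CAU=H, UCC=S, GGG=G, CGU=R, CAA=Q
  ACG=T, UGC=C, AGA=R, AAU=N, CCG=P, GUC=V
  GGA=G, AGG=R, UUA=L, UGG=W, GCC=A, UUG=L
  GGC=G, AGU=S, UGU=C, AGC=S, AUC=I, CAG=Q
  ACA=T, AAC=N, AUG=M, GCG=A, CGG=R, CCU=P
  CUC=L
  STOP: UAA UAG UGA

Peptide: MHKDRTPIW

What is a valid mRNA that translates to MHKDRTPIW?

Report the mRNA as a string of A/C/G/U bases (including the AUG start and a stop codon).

Answer: mRNA: AUGCACAAAGACAGAACACCAAUAUGGUAA

Derivation:
residue 1: M -> AUG (start codon)
residue 2: H codons sorted = CAC,CAU -> pick first = CAC
residue 3: K codons sorted = AAA,AAG -> pick first = AAA
residue 4: D codons sorted = GAC,GAU -> pick first = GAC
residue 5: R codons sorted = AGA,AGG,CGA,CGC,CGG,CGU -> pick first = AGA
residue 6: T codons sorted = ACA,ACC,ACG,ACU -> pick first = ACA
residue 7: P codons sorted = CCA,CCC,CCG,CCU -> pick first = CCA
residue 8: I codons sorted = AUA,AUC,AUU -> pick first = AUA
residue 9: W -> UGG (only codon)
terminator: stop codons sorted = UAA,UAG,UGA -> pick first = UAA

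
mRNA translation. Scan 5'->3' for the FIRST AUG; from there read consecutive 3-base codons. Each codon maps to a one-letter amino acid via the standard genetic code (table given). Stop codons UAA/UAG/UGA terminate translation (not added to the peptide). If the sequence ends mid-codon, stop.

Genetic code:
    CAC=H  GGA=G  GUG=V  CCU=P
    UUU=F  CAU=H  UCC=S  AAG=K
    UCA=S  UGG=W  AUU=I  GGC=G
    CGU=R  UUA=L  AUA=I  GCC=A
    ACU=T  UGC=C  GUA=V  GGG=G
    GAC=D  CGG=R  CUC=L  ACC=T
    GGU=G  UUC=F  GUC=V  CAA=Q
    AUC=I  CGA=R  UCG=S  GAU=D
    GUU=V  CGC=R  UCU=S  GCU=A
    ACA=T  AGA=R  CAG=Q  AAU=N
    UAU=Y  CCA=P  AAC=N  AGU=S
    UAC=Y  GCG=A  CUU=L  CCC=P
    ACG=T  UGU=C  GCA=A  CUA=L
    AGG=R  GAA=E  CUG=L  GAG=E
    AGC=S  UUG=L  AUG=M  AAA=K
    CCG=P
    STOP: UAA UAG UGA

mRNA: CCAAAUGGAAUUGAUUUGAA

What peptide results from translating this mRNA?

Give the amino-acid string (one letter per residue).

Answer: MELI

Derivation:
start AUG at pos 4
pos 4: AUG -> M; peptide=M
pos 7: GAA -> E; peptide=ME
pos 10: UUG -> L; peptide=MEL
pos 13: AUU -> I; peptide=MELI
pos 16: UGA -> STOP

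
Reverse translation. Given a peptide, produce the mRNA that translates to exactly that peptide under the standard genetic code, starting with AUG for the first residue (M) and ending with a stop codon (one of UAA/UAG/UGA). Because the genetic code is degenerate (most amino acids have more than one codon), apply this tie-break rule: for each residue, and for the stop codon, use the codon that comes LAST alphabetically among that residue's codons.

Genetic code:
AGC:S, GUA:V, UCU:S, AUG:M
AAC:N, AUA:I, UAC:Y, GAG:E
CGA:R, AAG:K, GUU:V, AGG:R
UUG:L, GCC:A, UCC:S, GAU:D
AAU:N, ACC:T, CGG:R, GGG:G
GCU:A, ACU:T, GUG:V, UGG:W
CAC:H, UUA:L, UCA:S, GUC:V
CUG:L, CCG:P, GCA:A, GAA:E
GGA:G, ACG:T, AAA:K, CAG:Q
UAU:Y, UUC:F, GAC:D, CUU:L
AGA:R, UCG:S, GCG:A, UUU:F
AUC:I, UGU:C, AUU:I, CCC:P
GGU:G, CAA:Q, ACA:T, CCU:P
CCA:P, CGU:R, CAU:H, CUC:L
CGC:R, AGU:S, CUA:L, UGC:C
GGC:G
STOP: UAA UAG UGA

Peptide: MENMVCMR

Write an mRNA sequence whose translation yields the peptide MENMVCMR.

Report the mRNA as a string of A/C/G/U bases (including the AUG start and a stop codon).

residue 1: M -> AUG (start codon)
residue 2: E codons sorted = GAA,GAG -> pick last = GAG
residue 3: N codons sorted = AAC,AAU -> pick last = AAU
residue 4: M -> AUG (only codon)
residue 5: V codons sorted = GUA,GUC,GUG,GUU -> pick last = GUU
residue 6: C codons sorted = UGC,UGU -> pick last = UGU
residue 7: M -> AUG (only codon)
residue 8: R codons sorted = AGA,AGG,CGA,CGC,CGG,CGU -> pick last = CGU
terminator: stop codons sorted = UAA,UAG,UGA -> pick last = UGA

Answer: mRNA: AUGGAGAAUAUGGUUUGUAUGCGUUGA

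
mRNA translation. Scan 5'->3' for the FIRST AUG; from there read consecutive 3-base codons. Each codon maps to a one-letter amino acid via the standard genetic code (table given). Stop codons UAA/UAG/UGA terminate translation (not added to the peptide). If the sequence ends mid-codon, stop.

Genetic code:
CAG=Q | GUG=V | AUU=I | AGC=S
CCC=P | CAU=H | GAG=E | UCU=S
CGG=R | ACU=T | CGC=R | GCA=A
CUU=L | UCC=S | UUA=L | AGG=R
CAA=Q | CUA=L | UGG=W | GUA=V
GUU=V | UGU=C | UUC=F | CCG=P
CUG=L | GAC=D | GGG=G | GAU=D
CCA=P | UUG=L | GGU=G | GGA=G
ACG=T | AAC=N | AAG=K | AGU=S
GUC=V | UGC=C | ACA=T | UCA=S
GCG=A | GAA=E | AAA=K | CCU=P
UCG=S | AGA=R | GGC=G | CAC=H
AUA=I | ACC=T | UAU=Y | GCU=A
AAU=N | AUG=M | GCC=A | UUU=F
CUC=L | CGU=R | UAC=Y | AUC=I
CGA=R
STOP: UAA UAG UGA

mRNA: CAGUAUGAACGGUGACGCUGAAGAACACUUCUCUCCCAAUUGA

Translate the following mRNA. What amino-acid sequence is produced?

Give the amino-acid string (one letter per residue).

Answer: MNGDAEEHFSPN

Derivation:
start AUG at pos 4
pos 4: AUG -> M; peptide=M
pos 7: AAC -> N; peptide=MN
pos 10: GGU -> G; peptide=MNG
pos 13: GAC -> D; peptide=MNGD
pos 16: GCU -> A; peptide=MNGDA
pos 19: GAA -> E; peptide=MNGDAE
pos 22: GAA -> E; peptide=MNGDAEE
pos 25: CAC -> H; peptide=MNGDAEEH
pos 28: UUC -> F; peptide=MNGDAEEHF
pos 31: UCU -> S; peptide=MNGDAEEHFS
pos 34: CCC -> P; peptide=MNGDAEEHFSP
pos 37: AAU -> N; peptide=MNGDAEEHFSPN
pos 40: UGA -> STOP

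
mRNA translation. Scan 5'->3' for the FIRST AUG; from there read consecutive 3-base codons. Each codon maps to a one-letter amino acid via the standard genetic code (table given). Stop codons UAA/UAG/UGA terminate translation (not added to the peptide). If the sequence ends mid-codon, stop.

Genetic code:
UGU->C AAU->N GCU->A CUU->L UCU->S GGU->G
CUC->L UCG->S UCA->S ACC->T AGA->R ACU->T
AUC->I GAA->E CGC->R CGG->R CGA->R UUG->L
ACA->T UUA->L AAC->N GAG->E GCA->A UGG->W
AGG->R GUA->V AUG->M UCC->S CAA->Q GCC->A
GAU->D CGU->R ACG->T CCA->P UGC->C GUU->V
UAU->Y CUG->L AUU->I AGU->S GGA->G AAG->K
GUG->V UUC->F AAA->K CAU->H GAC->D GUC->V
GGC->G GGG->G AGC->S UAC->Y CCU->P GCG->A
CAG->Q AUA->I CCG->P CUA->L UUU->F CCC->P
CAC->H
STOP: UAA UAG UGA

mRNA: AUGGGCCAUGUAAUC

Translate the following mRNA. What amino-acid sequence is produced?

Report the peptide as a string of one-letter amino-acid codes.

start AUG at pos 0
pos 0: AUG -> M; peptide=M
pos 3: GGC -> G; peptide=MG
pos 6: CAU -> H; peptide=MGH
pos 9: GUA -> V; peptide=MGHV
pos 12: AUC -> I; peptide=MGHVI
pos 15: only 0 nt remain (<3), stop (end of mRNA)

Answer: MGHVI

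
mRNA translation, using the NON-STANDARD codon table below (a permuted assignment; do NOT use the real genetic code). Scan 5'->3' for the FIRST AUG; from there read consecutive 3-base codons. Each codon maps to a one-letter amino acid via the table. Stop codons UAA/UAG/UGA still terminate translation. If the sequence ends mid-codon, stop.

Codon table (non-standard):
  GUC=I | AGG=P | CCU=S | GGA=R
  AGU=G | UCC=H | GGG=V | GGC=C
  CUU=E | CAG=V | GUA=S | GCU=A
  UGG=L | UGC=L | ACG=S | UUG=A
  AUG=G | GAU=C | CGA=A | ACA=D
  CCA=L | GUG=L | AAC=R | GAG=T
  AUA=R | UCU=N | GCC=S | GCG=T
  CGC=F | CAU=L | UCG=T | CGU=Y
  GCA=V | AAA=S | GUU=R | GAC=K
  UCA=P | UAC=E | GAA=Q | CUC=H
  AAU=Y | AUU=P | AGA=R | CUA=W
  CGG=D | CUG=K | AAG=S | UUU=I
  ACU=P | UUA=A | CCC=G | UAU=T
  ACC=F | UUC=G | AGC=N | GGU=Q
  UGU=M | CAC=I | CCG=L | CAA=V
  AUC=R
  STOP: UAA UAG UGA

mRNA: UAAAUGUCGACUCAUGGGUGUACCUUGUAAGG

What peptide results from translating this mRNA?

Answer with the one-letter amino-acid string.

start AUG at pos 3
pos 3: AUG -> G; peptide=G
pos 6: UCG -> T; peptide=GT
pos 9: ACU -> P; peptide=GTP
pos 12: CAU -> L; peptide=GTPL
pos 15: GGG -> V; peptide=GTPLV
pos 18: UGU -> M; peptide=GTPLVM
pos 21: ACC -> F; peptide=GTPLVMF
pos 24: UUG -> A; peptide=GTPLVMFA
pos 27: UAA -> STOP

Answer: GTPLVMFA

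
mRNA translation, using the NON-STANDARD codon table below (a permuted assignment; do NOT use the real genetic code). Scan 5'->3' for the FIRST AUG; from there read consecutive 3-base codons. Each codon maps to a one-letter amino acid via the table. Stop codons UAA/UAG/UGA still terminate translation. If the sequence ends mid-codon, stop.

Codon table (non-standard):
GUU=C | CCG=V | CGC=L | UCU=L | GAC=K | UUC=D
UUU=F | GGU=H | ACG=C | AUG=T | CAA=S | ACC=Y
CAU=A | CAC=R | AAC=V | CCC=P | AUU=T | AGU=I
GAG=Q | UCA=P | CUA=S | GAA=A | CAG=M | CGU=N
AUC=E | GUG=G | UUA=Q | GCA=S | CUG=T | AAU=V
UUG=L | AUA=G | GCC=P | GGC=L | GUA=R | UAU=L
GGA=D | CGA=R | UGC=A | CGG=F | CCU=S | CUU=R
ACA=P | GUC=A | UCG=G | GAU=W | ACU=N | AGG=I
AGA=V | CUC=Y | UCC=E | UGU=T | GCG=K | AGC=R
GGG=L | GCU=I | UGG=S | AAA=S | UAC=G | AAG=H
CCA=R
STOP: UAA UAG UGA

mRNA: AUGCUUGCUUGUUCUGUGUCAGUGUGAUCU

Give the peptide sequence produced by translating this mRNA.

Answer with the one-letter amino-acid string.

start AUG at pos 0
pos 0: AUG -> T; peptide=T
pos 3: CUU -> R; peptide=TR
pos 6: GCU -> I; peptide=TRI
pos 9: UGU -> T; peptide=TRIT
pos 12: UCU -> L; peptide=TRITL
pos 15: GUG -> G; peptide=TRITLG
pos 18: UCA -> P; peptide=TRITLGP
pos 21: GUG -> G; peptide=TRITLGPG
pos 24: UGA -> STOP

Answer: TRITLGPG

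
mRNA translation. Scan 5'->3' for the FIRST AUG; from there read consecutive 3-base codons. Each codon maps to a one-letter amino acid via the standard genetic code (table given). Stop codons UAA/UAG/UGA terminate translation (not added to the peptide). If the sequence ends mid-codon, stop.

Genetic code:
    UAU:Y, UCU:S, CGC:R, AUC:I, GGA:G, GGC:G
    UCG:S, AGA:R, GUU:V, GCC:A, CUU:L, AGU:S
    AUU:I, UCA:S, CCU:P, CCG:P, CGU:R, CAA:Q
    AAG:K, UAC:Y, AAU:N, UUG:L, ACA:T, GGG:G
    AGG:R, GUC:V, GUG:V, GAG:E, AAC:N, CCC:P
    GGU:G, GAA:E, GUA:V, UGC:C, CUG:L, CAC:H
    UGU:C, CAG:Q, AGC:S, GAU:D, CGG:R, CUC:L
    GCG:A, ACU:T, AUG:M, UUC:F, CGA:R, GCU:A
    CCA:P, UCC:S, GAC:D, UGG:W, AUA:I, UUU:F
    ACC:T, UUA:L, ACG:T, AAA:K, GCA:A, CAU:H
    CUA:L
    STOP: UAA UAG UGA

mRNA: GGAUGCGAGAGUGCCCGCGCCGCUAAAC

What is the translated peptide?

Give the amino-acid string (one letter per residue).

Answer: MRECPRR

Derivation:
start AUG at pos 2
pos 2: AUG -> M; peptide=M
pos 5: CGA -> R; peptide=MR
pos 8: GAG -> E; peptide=MRE
pos 11: UGC -> C; peptide=MREC
pos 14: CCG -> P; peptide=MRECP
pos 17: CGC -> R; peptide=MRECPR
pos 20: CGC -> R; peptide=MRECPRR
pos 23: UAA -> STOP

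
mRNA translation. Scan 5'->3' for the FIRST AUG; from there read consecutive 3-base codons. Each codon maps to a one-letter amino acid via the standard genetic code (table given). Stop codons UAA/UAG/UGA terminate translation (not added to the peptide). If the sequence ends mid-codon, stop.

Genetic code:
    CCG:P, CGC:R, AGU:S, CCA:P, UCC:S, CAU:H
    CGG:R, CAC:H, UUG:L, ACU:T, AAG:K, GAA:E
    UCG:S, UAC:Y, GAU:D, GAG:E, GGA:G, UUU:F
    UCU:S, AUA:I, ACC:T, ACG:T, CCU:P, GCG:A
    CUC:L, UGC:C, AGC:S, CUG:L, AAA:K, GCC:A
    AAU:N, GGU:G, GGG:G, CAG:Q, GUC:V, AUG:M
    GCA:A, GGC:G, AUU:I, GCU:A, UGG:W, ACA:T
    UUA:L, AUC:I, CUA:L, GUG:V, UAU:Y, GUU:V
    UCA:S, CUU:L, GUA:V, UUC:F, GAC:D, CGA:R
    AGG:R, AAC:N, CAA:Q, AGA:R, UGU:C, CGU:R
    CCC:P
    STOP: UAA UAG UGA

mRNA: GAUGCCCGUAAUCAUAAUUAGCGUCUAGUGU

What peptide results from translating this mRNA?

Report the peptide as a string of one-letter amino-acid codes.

Answer: MPVIIISV

Derivation:
start AUG at pos 1
pos 1: AUG -> M; peptide=M
pos 4: CCC -> P; peptide=MP
pos 7: GUA -> V; peptide=MPV
pos 10: AUC -> I; peptide=MPVI
pos 13: AUA -> I; peptide=MPVII
pos 16: AUU -> I; peptide=MPVIII
pos 19: AGC -> S; peptide=MPVIIIS
pos 22: GUC -> V; peptide=MPVIIISV
pos 25: UAG -> STOP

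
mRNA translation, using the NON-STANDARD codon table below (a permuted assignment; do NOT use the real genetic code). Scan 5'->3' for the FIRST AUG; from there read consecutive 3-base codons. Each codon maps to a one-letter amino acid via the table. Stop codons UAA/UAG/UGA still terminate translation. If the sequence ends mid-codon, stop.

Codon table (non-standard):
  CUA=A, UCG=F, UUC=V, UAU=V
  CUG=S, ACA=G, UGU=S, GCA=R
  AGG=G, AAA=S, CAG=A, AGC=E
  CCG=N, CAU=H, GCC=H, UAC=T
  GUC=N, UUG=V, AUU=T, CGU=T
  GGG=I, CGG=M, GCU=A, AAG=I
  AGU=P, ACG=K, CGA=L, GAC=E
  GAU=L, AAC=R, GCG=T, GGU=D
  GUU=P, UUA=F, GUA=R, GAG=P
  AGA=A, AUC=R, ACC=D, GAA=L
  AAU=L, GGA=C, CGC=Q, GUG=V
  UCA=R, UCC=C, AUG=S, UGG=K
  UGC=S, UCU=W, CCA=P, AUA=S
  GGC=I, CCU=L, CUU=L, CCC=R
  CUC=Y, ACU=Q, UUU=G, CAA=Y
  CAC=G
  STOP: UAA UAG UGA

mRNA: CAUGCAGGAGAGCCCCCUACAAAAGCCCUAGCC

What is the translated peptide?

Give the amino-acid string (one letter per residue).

Answer: SAPERAYIR

Derivation:
start AUG at pos 1
pos 1: AUG -> S; peptide=S
pos 4: CAG -> A; peptide=SA
pos 7: GAG -> P; peptide=SAP
pos 10: AGC -> E; peptide=SAPE
pos 13: CCC -> R; peptide=SAPER
pos 16: CUA -> A; peptide=SAPERA
pos 19: CAA -> Y; peptide=SAPERAY
pos 22: AAG -> I; peptide=SAPERAYI
pos 25: CCC -> R; peptide=SAPERAYIR
pos 28: UAG -> STOP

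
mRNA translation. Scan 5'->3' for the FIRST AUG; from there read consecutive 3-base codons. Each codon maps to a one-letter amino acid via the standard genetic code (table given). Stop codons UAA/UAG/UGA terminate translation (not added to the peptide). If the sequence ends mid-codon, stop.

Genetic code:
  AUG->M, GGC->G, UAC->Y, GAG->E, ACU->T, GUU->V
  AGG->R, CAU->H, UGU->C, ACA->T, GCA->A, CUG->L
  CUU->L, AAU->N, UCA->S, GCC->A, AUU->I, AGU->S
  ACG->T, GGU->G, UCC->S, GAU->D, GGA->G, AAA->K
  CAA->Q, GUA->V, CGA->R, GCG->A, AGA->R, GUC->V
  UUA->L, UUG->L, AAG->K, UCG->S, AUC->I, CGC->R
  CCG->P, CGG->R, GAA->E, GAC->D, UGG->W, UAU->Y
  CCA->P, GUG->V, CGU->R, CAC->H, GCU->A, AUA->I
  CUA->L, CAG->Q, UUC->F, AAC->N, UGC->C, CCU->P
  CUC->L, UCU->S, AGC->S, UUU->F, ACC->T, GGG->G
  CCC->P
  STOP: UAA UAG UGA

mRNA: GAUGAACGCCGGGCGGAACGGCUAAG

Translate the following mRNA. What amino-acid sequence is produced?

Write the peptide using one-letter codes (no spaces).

start AUG at pos 1
pos 1: AUG -> M; peptide=M
pos 4: AAC -> N; peptide=MN
pos 7: GCC -> A; peptide=MNA
pos 10: GGG -> G; peptide=MNAG
pos 13: CGG -> R; peptide=MNAGR
pos 16: AAC -> N; peptide=MNAGRN
pos 19: GGC -> G; peptide=MNAGRNG
pos 22: UAA -> STOP

Answer: MNAGRNG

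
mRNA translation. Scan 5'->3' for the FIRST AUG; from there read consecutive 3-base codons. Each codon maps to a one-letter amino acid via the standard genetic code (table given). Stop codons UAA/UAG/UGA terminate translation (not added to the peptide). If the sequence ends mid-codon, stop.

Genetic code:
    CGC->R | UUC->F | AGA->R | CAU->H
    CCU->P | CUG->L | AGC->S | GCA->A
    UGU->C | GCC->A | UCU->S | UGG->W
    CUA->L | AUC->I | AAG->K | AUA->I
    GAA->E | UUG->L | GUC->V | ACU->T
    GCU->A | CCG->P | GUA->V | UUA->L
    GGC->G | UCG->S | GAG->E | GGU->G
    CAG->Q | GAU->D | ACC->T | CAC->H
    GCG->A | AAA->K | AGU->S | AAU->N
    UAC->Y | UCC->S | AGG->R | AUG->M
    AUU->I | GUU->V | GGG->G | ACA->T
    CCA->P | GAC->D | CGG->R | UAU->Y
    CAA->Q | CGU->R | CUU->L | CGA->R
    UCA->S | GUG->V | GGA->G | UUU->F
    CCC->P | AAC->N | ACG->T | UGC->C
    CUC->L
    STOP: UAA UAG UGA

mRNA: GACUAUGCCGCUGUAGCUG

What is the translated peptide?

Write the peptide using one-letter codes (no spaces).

Answer: MPL

Derivation:
start AUG at pos 4
pos 4: AUG -> M; peptide=M
pos 7: CCG -> P; peptide=MP
pos 10: CUG -> L; peptide=MPL
pos 13: UAG -> STOP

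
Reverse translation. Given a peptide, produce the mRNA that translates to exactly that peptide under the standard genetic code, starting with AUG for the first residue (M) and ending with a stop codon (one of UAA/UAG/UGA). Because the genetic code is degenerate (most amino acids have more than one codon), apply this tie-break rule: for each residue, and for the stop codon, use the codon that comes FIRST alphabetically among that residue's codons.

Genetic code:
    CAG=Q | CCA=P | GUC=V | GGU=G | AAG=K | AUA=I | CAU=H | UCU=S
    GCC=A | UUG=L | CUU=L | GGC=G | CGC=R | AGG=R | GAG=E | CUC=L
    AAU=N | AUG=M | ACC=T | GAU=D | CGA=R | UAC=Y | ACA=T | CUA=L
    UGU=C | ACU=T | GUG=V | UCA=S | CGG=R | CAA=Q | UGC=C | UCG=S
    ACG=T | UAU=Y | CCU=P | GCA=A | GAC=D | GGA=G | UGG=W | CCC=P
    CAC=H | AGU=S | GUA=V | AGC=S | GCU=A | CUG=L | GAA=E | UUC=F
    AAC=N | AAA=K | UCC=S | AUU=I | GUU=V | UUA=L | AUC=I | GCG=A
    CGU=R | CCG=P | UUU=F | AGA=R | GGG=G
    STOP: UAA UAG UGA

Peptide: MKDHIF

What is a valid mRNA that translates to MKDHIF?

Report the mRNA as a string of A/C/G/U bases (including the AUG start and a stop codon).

residue 1: M -> AUG (start codon)
residue 2: K codons sorted = AAA,AAG -> pick first = AAA
residue 3: D codons sorted = GAC,GAU -> pick first = GAC
residue 4: H codons sorted = CAC,CAU -> pick first = CAC
residue 5: I codons sorted = AUA,AUC,AUU -> pick first = AUA
residue 6: F codons sorted = UUC,UUU -> pick first = UUC
terminator: stop codons sorted = UAA,UAG,UGA -> pick first = UAA

Answer: mRNA: AUGAAAGACCACAUAUUCUAA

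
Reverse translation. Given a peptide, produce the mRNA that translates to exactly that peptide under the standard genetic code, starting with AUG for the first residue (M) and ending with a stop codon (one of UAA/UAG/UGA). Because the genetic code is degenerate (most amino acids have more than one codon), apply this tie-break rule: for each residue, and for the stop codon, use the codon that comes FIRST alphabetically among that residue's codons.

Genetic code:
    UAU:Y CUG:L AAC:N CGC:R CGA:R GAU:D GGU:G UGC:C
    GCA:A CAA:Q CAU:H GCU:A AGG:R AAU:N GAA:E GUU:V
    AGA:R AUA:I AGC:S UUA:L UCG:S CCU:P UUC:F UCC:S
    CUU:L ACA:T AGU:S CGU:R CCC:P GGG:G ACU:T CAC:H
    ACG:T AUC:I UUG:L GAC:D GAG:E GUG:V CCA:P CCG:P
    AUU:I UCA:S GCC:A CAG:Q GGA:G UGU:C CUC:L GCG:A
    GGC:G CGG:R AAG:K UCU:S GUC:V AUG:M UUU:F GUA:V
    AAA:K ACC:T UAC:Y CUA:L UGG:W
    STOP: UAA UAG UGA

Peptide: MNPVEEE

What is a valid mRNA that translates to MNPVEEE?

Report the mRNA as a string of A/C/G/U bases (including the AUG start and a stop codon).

residue 1: M -> AUG (start codon)
residue 2: N codons sorted = AAC,AAU -> pick first = AAC
residue 3: P codons sorted = CCA,CCC,CCG,CCU -> pick first = CCA
residue 4: V codons sorted = GUA,GUC,GUG,GUU -> pick first = GUA
residue 5: E codons sorted = GAA,GAG -> pick first = GAA
residue 6: E codons sorted = GAA,GAG -> pick first = GAA
residue 7: E codons sorted = GAA,GAG -> pick first = GAA
terminator: stop codons sorted = UAA,UAG,UGA -> pick first = UAA

Answer: mRNA: AUGAACCCAGUAGAAGAAGAAUAA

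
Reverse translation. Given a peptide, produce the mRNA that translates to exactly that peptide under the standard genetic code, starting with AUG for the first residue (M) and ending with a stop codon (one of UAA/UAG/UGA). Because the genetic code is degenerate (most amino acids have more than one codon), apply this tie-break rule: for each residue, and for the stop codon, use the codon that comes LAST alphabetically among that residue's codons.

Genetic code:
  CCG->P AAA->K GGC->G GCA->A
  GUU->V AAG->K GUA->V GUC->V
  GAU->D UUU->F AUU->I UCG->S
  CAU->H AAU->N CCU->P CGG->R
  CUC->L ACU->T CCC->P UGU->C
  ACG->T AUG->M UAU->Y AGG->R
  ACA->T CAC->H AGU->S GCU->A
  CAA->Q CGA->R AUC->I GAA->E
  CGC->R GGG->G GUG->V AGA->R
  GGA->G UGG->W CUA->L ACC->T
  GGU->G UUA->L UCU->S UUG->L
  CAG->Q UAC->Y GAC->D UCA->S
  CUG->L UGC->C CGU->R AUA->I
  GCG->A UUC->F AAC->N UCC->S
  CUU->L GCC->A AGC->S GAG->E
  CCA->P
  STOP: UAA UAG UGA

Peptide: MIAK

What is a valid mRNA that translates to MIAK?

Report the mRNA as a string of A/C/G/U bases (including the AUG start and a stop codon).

residue 1: M -> AUG (start codon)
residue 2: I codons sorted = AUA,AUC,AUU -> pick last = AUU
residue 3: A codons sorted = GCA,GCC,GCG,GCU -> pick last = GCU
residue 4: K codons sorted = AAA,AAG -> pick last = AAG
terminator: stop codons sorted = UAA,UAG,UGA -> pick last = UGA

Answer: mRNA: AUGAUUGCUAAGUGA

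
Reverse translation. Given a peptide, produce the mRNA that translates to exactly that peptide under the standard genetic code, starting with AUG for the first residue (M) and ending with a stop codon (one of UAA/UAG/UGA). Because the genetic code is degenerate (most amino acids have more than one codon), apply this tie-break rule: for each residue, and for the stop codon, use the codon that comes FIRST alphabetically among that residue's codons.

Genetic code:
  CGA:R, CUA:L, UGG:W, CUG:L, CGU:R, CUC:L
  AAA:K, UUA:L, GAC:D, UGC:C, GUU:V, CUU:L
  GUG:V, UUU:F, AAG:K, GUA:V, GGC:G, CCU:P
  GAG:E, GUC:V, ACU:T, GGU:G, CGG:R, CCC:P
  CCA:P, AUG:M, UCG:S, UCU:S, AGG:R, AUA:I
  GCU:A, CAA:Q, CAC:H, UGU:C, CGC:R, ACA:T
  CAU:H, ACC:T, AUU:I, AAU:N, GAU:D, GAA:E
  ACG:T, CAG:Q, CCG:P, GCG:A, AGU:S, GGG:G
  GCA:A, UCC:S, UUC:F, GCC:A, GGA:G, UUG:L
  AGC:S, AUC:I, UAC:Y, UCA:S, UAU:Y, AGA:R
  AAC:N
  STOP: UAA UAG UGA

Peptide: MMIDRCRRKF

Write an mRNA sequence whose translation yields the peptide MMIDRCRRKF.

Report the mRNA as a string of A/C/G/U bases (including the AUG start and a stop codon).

Answer: mRNA: AUGAUGAUAGACAGAUGCAGAAGAAAAUUCUAA

Derivation:
residue 1: M -> AUG (start codon)
residue 2: M -> AUG (only codon)
residue 3: I codons sorted = AUA,AUC,AUU -> pick first = AUA
residue 4: D codons sorted = GAC,GAU -> pick first = GAC
residue 5: R codons sorted = AGA,AGG,CGA,CGC,CGG,CGU -> pick first = AGA
residue 6: C codons sorted = UGC,UGU -> pick first = UGC
residue 7: R codons sorted = AGA,AGG,CGA,CGC,CGG,CGU -> pick first = AGA
residue 8: R codons sorted = AGA,AGG,CGA,CGC,CGG,CGU -> pick first = AGA
residue 9: K codons sorted = AAA,AAG -> pick first = AAA
residue 10: F codons sorted = UUC,UUU -> pick first = UUC
terminator: stop codons sorted = UAA,UAG,UGA -> pick first = UAA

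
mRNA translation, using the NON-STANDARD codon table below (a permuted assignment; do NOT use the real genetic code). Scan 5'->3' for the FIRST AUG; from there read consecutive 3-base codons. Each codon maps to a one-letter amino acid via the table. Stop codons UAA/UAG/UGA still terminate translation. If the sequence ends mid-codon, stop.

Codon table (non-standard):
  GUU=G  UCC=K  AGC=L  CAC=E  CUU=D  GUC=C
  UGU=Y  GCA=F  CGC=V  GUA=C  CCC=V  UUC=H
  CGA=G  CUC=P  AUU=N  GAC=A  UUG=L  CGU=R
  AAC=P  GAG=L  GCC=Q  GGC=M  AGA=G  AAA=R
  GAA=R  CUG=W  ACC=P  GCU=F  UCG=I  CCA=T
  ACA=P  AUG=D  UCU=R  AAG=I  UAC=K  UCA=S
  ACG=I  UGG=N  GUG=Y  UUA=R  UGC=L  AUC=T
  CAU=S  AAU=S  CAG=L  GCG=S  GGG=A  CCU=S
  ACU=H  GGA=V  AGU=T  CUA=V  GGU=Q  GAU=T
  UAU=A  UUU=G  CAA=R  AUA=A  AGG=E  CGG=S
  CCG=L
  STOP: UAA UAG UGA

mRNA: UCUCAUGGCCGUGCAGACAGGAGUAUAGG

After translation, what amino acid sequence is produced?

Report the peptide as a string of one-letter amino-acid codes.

start AUG at pos 4
pos 4: AUG -> D; peptide=D
pos 7: GCC -> Q; peptide=DQ
pos 10: GUG -> Y; peptide=DQY
pos 13: CAG -> L; peptide=DQYL
pos 16: ACA -> P; peptide=DQYLP
pos 19: GGA -> V; peptide=DQYLPV
pos 22: GUA -> C; peptide=DQYLPVC
pos 25: UAG -> STOP

Answer: DQYLPVC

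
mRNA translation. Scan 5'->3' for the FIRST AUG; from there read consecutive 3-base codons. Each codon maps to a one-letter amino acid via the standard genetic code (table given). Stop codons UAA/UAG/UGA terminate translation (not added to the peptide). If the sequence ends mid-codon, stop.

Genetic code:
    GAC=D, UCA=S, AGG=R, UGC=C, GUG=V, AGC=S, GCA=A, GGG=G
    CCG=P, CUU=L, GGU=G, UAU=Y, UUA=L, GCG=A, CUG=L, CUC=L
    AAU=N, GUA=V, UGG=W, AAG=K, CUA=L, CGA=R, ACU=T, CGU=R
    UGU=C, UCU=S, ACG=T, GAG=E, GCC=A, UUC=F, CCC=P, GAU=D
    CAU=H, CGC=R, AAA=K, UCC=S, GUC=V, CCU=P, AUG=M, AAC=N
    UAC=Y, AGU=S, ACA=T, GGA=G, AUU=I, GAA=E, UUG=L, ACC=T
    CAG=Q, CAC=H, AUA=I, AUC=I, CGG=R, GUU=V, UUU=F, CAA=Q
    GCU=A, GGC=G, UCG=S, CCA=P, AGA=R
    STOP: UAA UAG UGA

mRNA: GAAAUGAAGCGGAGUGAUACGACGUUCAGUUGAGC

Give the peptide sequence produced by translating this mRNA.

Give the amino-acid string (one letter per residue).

Answer: MKRSDTTFS

Derivation:
start AUG at pos 3
pos 3: AUG -> M; peptide=M
pos 6: AAG -> K; peptide=MK
pos 9: CGG -> R; peptide=MKR
pos 12: AGU -> S; peptide=MKRS
pos 15: GAU -> D; peptide=MKRSD
pos 18: ACG -> T; peptide=MKRSDT
pos 21: ACG -> T; peptide=MKRSDTT
pos 24: UUC -> F; peptide=MKRSDTTF
pos 27: AGU -> S; peptide=MKRSDTTFS
pos 30: UGA -> STOP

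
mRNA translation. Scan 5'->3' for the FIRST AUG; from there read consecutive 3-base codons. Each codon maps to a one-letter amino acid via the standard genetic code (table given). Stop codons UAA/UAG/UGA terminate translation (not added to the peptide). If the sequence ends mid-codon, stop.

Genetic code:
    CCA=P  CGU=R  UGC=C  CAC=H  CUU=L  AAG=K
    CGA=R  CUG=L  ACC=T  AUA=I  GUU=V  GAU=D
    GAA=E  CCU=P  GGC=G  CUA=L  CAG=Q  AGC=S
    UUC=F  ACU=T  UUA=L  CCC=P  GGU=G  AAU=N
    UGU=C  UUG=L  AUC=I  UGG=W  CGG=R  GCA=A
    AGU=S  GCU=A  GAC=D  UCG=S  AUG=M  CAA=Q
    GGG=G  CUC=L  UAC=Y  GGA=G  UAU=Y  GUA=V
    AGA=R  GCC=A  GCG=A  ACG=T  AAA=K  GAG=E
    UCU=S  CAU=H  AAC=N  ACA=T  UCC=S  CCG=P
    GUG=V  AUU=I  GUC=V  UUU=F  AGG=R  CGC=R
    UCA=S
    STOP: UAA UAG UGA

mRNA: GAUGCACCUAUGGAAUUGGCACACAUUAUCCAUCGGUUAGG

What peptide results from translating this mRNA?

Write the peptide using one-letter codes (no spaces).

Answer: MHLWNWHTLSIG

Derivation:
start AUG at pos 1
pos 1: AUG -> M; peptide=M
pos 4: CAC -> H; peptide=MH
pos 7: CUA -> L; peptide=MHL
pos 10: UGG -> W; peptide=MHLW
pos 13: AAU -> N; peptide=MHLWN
pos 16: UGG -> W; peptide=MHLWNW
pos 19: CAC -> H; peptide=MHLWNWH
pos 22: ACA -> T; peptide=MHLWNWHT
pos 25: UUA -> L; peptide=MHLWNWHTL
pos 28: UCC -> S; peptide=MHLWNWHTLS
pos 31: AUC -> I; peptide=MHLWNWHTLSI
pos 34: GGU -> G; peptide=MHLWNWHTLSIG
pos 37: UAG -> STOP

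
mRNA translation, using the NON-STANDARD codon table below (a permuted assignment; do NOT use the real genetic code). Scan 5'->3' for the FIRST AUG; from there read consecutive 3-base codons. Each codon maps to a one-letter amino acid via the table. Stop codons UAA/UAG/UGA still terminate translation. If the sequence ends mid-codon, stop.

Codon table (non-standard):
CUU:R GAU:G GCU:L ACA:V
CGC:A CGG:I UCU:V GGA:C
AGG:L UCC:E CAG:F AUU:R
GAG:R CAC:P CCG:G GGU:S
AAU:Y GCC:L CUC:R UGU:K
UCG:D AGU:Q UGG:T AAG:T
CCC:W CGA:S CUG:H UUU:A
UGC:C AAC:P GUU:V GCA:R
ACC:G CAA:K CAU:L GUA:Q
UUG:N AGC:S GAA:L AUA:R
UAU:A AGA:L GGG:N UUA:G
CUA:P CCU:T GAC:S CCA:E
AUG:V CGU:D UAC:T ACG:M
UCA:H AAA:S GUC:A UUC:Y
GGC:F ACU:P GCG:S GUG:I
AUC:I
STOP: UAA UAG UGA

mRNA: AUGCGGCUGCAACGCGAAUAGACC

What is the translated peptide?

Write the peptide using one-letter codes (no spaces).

start AUG at pos 0
pos 0: AUG -> V; peptide=V
pos 3: CGG -> I; peptide=VI
pos 6: CUG -> H; peptide=VIH
pos 9: CAA -> K; peptide=VIHK
pos 12: CGC -> A; peptide=VIHKA
pos 15: GAA -> L; peptide=VIHKAL
pos 18: UAG -> STOP

Answer: VIHKAL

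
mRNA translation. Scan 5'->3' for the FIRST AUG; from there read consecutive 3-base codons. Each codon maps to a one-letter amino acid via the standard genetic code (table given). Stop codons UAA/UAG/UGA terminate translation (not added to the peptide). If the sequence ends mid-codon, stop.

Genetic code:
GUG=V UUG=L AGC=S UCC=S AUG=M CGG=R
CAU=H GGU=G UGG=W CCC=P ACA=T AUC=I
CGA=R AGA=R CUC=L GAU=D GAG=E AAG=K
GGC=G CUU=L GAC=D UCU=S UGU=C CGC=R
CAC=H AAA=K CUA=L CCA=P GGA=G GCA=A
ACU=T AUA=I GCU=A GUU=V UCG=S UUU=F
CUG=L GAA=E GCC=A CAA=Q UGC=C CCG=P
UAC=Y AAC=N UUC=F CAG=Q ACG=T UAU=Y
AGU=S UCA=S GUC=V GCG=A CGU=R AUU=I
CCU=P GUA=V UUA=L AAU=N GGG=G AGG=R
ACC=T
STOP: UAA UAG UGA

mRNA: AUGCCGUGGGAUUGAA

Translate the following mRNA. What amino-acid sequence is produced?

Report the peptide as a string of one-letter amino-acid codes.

start AUG at pos 0
pos 0: AUG -> M; peptide=M
pos 3: CCG -> P; peptide=MP
pos 6: UGG -> W; peptide=MPW
pos 9: GAU -> D; peptide=MPWD
pos 12: UGA -> STOP

Answer: MPWD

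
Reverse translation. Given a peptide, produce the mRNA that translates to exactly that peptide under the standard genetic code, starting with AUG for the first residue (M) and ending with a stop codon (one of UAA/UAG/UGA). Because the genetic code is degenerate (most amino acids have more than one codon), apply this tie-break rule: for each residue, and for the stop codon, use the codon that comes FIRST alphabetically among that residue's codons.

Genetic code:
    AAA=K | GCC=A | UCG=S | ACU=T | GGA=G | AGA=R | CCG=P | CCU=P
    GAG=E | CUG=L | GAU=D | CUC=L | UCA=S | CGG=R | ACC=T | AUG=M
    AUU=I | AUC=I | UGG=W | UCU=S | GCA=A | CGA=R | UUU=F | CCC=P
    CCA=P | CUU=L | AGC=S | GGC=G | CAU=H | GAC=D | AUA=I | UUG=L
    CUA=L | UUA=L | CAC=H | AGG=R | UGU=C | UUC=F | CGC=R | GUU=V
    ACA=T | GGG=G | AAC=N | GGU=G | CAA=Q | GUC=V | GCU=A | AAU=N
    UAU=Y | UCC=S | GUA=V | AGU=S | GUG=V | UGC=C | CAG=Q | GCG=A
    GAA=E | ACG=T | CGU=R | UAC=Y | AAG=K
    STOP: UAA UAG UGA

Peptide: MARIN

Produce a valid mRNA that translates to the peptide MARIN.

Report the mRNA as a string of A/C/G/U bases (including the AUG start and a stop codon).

residue 1: M -> AUG (start codon)
residue 2: A codons sorted = GCA,GCC,GCG,GCU -> pick first = GCA
residue 3: R codons sorted = AGA,AGG,CGA,CGC,CGG,CGU -> pick first = AGA
residue 4: I codons sorted = AUA,AUC,AUU -> pick first = AUA
residue 5: N codons sorted = AAC,AAU -> pick first = AAC
terminator: stop codons sorted = UAA,UAG,UGA -> pick first = UAA

Answer: mRNA: AUGGCAAGAAUAAACUAA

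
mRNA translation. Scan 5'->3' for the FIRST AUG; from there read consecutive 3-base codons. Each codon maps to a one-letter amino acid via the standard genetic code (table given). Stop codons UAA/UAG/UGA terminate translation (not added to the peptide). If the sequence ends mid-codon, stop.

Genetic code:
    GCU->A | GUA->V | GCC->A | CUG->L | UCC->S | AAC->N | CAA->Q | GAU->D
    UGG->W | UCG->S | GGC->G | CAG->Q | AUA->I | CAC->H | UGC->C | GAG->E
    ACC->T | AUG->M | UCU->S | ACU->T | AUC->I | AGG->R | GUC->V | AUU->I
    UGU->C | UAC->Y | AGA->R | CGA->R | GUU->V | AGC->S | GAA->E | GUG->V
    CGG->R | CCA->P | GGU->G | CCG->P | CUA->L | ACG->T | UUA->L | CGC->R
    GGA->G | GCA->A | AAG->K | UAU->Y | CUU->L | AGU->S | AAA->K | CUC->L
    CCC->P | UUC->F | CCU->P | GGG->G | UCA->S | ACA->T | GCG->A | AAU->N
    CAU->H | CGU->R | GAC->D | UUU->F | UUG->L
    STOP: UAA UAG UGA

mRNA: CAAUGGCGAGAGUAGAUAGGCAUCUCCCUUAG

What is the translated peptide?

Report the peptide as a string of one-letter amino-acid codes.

start AUG at pos 2
pos 2: AUG -> M; peptide=M
pos 5: GCG -> A; peptide=MA
pos 8: AGA -> R; peptide=MAR
pos 11: GUA -> V; peptide=MARV
pos 14: GAU -> D; peptide=MARVD
pos 17: AGG -> R; peptide=MARVDR
pos 20: CAU -> H; peptide=MARVDRH
pos 23: CUC -> L; peptide=MARVDRHL
pos 26: CCU -> P; peptide=MARVDRHLP
pos 29: UAG -> STOP

Answer: MARVDRHLP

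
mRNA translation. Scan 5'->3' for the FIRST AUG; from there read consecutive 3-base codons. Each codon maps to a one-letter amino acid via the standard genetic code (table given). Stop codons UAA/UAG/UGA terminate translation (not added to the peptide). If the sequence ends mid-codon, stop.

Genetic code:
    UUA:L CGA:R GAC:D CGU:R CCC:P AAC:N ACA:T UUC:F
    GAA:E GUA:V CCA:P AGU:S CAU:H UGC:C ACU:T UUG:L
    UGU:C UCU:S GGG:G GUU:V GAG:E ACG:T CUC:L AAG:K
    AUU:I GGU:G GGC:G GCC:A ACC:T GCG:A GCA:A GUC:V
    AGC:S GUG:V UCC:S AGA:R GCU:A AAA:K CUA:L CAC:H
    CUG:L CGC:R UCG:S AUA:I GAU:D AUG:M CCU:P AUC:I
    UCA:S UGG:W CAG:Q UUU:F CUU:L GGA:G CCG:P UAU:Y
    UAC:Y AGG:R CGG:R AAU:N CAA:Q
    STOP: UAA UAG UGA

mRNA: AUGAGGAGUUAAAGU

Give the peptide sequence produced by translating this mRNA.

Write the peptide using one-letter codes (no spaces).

start AUG at pos 0
pos 0: AUG -> M; peptide=M
pos 3: AGG -> R; peptide=MR
pos 6: AGU -> S; peptide=MRS
pos 9: UAA -> STOP

Answer: MRS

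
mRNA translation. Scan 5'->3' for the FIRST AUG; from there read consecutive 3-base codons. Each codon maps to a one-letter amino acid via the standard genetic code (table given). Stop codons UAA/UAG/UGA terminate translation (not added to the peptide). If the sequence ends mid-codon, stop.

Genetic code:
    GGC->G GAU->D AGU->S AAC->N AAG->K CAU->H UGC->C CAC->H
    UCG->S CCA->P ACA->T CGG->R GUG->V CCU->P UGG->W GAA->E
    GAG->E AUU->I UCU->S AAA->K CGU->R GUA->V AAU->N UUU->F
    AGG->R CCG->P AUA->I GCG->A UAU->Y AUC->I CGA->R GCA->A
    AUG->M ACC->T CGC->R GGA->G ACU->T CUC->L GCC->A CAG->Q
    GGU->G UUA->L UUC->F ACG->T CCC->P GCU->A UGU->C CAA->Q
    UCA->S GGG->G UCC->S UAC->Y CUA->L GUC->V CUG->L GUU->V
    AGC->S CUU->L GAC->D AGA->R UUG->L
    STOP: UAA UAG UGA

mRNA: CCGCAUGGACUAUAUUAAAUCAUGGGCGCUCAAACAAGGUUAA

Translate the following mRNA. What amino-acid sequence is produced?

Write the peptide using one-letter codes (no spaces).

Answer: MDYIKSWALKQG

Derivation:
start AUG at pos 4
pos 4: AUG -> M; peptide=M
pos 7: GAC -> D; peptide=MD
pos 10: UAU -> Y; peptide=MDY
pos 13: AUU -> I; peptide=MDYI
pos 16: AAA -> K; peptide=MDYIK
pos 19: UCA -> S; peptide=MDYIKS
pos 22: UGG -> W; peptide=MDYIKSW
pos 25: GCG -> A; peptide=MDYIKSWA
pos 28: CUC -> L; peptide=MDYIKSWAL
pos 31: AAA -> K; peptide=MDYIKSWALK
pos 34: CAA -> Q; peptide=MDYIKSWALKQ
pos 37: GGU -> G; peptide=MDYIKSWALKQG
pos 40: UAA -> STOP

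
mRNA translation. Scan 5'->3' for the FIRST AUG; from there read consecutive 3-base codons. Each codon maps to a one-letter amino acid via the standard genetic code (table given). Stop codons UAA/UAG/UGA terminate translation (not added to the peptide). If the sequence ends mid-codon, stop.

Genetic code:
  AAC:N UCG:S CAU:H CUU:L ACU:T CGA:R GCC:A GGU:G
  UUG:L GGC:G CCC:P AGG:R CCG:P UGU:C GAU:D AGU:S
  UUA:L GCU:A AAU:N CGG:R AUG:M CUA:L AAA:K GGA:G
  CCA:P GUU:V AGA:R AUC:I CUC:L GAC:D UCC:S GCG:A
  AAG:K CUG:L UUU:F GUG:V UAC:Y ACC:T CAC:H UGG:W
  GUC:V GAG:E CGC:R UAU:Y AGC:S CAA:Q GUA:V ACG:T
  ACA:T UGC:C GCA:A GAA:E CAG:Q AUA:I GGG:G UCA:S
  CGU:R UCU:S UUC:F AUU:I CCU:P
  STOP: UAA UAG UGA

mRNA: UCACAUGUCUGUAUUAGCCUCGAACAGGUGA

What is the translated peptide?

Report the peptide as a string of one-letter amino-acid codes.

start AUG at pos 4
pos 4: AUG -> M; peptide=M
pos 7: UCU -> S; peptide=MS
pos 10: GUA -> V; peptide=MSV
pos 13: UUA -> L; peptide=MSVL
pos 16: GCC -> A; peptide=MSVLA
pos 19: UCG -> S; peptide=MSVLAS
pos 22: AAC -> N; peptide=MSVLASN
pos 25: AGG -> R; peptide=MSVLASNR
pos 28: UGA -> STOP

Answer: MSVLASNR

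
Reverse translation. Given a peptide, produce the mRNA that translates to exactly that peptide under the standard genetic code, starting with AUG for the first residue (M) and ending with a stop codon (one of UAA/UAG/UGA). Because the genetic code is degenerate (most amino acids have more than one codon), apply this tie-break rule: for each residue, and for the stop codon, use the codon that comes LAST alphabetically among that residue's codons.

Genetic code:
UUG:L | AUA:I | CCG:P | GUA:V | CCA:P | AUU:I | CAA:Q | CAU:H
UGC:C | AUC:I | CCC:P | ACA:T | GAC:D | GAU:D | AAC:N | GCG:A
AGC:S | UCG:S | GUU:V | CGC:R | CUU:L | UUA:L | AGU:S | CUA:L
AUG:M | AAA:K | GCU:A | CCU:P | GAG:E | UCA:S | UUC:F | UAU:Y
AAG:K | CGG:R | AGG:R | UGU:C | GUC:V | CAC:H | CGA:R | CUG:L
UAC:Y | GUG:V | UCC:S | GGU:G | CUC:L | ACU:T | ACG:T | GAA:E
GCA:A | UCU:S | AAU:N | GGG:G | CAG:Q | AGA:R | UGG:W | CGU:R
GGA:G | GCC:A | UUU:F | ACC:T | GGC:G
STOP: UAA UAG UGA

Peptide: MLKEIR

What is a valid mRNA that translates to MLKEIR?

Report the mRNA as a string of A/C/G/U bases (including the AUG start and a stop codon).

residue 1: M -> AUG (start codon)
residue 2: L codons sorted = CUA,CUC,CUG,CUU,UUA,UUG -> pick last = UUG
residue 3: K codons sorted = AAA,AAG -> pick last = AAG
residue 4: E codons sorted = GAA,GAG -> pick last = GAG
residue 5: I codons sorted = AUA,AUC,AUU -> pick last = AUU
residue 6: R codons sorted = AGA,AGG,CGA,CGC,CGG,CGU -> pick last = CGU
terminator: stop codons sorted = UAA,UAG,UGA -> pick last = UGA

Answer: mRNA: AUGUUGAAGGAGAUUCGUUGA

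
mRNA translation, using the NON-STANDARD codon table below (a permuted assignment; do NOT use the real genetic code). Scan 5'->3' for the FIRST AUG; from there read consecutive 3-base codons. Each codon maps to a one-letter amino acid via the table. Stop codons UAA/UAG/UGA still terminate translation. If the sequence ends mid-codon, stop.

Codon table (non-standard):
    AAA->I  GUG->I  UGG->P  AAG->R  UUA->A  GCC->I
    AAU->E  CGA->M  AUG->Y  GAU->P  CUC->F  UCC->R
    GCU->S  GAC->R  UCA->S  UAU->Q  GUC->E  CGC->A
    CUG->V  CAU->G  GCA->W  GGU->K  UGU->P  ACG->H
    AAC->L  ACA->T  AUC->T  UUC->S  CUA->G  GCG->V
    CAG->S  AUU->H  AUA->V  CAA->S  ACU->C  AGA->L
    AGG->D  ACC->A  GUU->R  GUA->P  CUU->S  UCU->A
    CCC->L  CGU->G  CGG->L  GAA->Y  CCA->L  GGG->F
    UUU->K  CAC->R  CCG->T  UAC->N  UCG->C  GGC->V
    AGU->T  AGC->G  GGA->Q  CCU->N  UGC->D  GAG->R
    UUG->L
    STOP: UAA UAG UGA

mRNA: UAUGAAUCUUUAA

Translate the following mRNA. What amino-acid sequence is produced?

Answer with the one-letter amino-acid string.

Answer: YES

Derivation:
start AUG at pos 1
pos 1: AUG -> Y; peptide=Y
pos 4: AAU -> E; peptide=YE
pos 7: CUU -> S; peptide=YES
pos 10: UAA -> STOP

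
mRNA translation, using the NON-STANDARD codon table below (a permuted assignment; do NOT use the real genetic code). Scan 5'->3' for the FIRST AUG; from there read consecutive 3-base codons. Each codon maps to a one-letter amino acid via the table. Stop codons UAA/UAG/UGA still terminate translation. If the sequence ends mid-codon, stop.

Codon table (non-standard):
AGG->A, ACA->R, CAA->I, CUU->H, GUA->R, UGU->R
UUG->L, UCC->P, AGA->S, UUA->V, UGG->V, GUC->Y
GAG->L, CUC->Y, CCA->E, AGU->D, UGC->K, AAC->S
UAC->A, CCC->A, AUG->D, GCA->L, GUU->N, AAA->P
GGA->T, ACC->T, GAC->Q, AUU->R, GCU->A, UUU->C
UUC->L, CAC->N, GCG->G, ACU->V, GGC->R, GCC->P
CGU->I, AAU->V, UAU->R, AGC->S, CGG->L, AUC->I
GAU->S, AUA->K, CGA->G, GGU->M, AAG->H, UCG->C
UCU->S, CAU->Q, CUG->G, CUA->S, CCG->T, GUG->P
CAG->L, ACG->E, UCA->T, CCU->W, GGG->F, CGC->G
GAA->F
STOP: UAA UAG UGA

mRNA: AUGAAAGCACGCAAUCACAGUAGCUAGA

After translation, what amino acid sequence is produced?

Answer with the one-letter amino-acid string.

start AUG at pos 0
pos 0: AUG -> D; peptide=D
pos 3: AAA -> P; peptide=DP
pos 6: GCA -> L; peptide=DPL
pos 9: CGC -> G; peptide=DPLG
pos 12: AAU -> V; peptide=DPLGV
pos 15: CAC -> N; peptide=DPLGVN
pos 18: AGU -> D; peptide=DPLGVND
pos 21: AGC -> S; peptide=DPLGVNDS
pos 24: UAG -> STOP

Answer: DPLGVNDS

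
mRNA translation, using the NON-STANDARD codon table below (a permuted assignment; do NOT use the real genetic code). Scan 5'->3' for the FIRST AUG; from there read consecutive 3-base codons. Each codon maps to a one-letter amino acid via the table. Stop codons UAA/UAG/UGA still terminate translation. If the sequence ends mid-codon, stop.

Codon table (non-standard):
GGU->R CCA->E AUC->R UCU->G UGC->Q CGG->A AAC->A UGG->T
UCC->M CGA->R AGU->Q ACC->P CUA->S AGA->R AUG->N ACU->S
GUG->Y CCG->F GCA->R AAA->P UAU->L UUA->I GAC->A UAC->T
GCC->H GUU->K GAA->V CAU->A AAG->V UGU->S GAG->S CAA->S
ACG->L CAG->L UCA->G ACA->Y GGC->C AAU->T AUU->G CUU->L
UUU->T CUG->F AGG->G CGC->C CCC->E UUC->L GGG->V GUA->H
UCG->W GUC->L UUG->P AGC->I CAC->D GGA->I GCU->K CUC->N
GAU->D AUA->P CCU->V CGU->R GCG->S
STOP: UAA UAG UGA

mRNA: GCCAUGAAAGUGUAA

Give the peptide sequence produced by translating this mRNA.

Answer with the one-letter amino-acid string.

Answer: NPY

Derivation:
start AUG at pos 3
pos 3: AUG -> N; peptide=N
pos 6: AAA -> P; peptide=NP
pos 9: GUG -> Y; peptide=NPY
pos 12: UAA -> STOP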